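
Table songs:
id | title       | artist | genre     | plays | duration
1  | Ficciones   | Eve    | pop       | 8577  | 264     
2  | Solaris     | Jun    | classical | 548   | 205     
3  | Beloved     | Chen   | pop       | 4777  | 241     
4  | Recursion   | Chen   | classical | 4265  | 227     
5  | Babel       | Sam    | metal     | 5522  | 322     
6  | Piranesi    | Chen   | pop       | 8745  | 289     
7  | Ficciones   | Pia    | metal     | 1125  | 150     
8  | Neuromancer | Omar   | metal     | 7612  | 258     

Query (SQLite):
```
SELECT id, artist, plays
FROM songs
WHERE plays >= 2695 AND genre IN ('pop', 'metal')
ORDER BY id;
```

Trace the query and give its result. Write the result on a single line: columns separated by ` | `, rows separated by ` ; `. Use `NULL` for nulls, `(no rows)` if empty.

plays >= 2695: ids {1, 3, 4, 5, 6, 8}
genre IN ('pop', 'metal'): ids {1, 3, 5, 6, 7, 8}
Combine with AND.

1 | Eve | 8577 ; 3 | Chen | 4777 ; 5 | Sam | 5522 ; 6 | Chen | 8745 ; 8 | Omar | 7612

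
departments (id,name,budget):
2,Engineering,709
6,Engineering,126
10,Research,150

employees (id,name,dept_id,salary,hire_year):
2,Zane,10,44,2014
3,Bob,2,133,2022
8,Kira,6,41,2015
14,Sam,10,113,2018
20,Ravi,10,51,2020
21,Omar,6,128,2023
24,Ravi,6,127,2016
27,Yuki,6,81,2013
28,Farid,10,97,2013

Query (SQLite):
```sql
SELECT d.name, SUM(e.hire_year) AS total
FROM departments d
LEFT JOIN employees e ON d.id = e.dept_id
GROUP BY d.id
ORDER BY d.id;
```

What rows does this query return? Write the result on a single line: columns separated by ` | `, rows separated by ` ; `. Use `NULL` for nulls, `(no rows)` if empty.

Engineering | 2022 ; Engineering | 8067 ; Research | 8065

LEFT JOIN keeps every departments row; unmatched ones get NULL for employees columns.
Group by departments.id and compute SUM(e.hire_year). SUM over an all-NULL group is NULL.
  2: ids {3} → SUM(e.hire_year)=2022
  6: ids {8, 21, 24, 27} → SUM(e.hire_year)=8067
  10: ids {2, 14, 20, 28} → SUM(e.hire_year)=8065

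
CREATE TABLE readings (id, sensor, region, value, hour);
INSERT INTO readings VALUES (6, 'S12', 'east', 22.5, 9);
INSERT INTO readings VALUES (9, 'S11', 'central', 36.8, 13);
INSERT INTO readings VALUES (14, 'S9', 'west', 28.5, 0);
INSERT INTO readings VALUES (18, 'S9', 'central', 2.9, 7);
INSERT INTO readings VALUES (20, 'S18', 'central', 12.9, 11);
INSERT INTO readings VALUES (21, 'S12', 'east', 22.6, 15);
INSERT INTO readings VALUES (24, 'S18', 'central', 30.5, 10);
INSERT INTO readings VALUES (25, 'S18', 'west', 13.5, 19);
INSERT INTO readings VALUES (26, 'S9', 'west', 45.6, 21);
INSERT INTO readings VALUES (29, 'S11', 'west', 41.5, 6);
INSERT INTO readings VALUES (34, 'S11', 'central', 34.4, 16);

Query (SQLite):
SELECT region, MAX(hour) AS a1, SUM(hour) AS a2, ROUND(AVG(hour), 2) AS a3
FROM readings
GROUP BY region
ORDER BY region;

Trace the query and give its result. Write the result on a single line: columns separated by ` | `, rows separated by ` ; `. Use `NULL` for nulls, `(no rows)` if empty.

Group readings by region.
Per group compute: MAX(hour), SUM(hour), ROUND(AVG(hour), 2).
  central: ids {9, 18, 20, 24, 34} → MAX(hour)=16, SUM(hour)=57, ROUND(AVG(hour), 2)=11.4
  east: ids {6, 21} → MAX(hour)=15, SUM(hour)=24, ROUND(AVG(hour), 2)=12
  west: ids {14, 25, 26, 29} → MAX(hour)=21, SUM(hour)=46, ROUND(AVG(hour), 2)=11.5

central | 16 | 57 | 11.4 ; east | 15 | 24 | 12 ; west | 21 | 46 | 11.5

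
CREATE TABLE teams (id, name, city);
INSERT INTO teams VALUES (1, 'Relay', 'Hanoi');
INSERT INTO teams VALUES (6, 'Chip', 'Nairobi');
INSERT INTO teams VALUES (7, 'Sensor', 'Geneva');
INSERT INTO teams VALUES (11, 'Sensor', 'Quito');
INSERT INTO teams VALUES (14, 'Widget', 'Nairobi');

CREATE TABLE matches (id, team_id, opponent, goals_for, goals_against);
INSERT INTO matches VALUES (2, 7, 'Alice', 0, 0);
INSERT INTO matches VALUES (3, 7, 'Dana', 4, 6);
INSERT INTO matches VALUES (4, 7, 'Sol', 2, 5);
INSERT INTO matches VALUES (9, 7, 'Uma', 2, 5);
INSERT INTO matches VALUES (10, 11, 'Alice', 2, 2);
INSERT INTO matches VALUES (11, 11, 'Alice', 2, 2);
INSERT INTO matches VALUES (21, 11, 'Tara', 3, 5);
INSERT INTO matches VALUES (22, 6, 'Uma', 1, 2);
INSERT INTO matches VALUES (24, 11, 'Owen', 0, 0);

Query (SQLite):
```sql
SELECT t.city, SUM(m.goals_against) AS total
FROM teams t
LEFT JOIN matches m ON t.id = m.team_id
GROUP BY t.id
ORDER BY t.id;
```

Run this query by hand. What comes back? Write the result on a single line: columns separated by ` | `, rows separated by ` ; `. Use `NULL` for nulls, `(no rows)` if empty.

LEFT JOIN keeps every teams row; unmatched ones get NULL for matches columns.
Group by teams.id and compute SUM(m.goals_against). SUM over an all-NULL group is NULL.
  1: ids {—} → SUM(m.goals_against)=NULL
  6: ids {22} → SUM(m.goals_against)=2
  7: ids {2, 3, 4, 9} → SUM(m.goals_against)=16
  11: ids {10, 11, 21, 24} → SUM(m.goals_against)=9
  14: ids {—} → SUM(m.goals_against)=NULL

Hanoi | NULL ; Nairobi | 2 ; Geneva | 16 ; Quito | 9 ; Nairobi | NULL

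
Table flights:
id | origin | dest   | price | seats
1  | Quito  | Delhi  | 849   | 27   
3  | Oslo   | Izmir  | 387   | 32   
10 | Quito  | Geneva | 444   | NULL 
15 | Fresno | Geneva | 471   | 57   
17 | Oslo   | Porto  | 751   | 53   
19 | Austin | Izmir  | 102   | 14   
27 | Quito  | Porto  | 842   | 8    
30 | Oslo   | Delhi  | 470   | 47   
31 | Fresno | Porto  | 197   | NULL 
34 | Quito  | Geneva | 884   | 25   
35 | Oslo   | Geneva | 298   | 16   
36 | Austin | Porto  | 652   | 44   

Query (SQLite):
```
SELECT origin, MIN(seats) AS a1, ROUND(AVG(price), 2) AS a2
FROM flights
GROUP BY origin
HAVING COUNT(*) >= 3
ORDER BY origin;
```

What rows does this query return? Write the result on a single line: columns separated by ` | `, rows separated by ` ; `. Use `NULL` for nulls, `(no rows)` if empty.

Group flights by origin.
Per group compute: MIN(seats), ROUND(AVG(price), 2).
HAVING: drop groups with fewer than 3 rows.
  Austin: ids {19, 36} → MIN(seats)=14, ROUND(AVG(price), 2)=377
  Fresno: ids {15, 31} → MIN(seats)=57, ROUND(AVG(price), 2)=334
  Oslo: ids {3, 17, 30, 35} → MIN(seats)=16, ROUND(AVG(price), 2)=476.5
  Quito: ids {1, 10, 27, 34} → MIN(seats)=8, ROUND(AVG(price), 2)=754.75

Oslo | 16 | 476.5 ; Quito | 8 | 754.75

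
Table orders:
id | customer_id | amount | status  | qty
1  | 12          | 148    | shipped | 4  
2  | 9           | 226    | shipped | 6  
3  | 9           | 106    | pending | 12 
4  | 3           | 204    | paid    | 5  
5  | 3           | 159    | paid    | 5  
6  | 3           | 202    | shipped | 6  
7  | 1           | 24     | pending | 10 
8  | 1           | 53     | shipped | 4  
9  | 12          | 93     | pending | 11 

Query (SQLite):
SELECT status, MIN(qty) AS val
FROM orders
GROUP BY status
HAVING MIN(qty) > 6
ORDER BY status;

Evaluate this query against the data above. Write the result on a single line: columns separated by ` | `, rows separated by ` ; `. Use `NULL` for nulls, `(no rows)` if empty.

Partition orders by status; compute MIN(qty) within each group.
HAVING: keep groups where MIN(qty) > 6.
  paid: ids {4, 5} → MIN(qty)=5
  pending: ids {3, 7, 9} → MIN(qty)=10
  shipped: ids {1, 2, 6, 8} → MIN(qty)=4

pending | 10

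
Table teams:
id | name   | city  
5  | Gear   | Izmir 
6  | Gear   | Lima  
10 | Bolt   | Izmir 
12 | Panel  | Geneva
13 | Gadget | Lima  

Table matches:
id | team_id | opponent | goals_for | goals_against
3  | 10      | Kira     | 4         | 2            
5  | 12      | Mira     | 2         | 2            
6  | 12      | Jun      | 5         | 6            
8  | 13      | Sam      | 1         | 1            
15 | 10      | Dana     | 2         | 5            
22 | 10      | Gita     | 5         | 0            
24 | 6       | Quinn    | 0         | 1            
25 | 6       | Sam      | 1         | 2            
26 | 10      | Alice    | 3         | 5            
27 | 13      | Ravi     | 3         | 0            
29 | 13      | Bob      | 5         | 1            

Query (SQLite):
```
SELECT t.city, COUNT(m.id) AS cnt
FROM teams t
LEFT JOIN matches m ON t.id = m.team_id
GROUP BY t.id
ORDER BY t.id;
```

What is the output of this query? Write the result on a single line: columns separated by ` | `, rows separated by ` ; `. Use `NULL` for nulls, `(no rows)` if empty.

LEFT JOIN keeps every teams row; unmatched ones get NULL for matches columns.
Group by teams.id and compute COUNT(m.id). COUNT(col) of an all-NULL group is 0.
  5: ids {—} → COUNT(m.id)=0
  6: ids {24, 25} → COUNT(m.id)=2
  10: ids {3, 15, 22, 26} → COUNT(m.id)=4
  12: ids {5, 6} → COUNT(m.id)=2
  13: ids {8, 27, 29} → COUNT(m.id)=3

Izmir | 0 ; Lima | 2 ; Izmir | 4 ; Geneva | 2 ; Lima | 3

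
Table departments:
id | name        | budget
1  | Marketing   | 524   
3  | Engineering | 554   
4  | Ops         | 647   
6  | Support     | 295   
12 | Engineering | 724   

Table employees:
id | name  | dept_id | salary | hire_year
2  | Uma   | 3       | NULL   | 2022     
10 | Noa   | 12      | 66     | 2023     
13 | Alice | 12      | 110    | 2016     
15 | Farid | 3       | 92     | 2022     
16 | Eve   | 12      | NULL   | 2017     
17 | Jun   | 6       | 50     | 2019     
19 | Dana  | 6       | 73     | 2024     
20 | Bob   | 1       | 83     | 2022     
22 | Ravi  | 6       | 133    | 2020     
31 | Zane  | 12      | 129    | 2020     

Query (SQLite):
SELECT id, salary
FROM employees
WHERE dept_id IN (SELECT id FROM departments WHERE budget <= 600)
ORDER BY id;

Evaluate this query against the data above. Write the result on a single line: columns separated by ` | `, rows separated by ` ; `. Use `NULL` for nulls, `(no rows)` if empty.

2 | NULL ; 15 | 92 ; 17 | 50 ; 19 | 73 ; 20 | 83 ; 22 | 133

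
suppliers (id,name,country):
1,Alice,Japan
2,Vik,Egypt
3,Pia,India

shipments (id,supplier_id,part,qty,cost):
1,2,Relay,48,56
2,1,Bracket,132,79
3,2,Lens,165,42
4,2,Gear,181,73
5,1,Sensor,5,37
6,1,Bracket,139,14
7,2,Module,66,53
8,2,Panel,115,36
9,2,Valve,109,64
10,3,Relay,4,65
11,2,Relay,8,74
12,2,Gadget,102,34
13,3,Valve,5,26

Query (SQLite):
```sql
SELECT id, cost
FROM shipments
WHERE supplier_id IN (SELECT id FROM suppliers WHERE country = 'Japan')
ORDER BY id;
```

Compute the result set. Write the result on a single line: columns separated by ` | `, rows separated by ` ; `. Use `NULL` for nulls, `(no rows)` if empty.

2 | 79 ; 5 | 37 ; 6 | 14

Inner query: suppliers.id where country = 'Japan'.
Outer: keep shipments rows whose supplier_id is in that set.
Inner query → {1}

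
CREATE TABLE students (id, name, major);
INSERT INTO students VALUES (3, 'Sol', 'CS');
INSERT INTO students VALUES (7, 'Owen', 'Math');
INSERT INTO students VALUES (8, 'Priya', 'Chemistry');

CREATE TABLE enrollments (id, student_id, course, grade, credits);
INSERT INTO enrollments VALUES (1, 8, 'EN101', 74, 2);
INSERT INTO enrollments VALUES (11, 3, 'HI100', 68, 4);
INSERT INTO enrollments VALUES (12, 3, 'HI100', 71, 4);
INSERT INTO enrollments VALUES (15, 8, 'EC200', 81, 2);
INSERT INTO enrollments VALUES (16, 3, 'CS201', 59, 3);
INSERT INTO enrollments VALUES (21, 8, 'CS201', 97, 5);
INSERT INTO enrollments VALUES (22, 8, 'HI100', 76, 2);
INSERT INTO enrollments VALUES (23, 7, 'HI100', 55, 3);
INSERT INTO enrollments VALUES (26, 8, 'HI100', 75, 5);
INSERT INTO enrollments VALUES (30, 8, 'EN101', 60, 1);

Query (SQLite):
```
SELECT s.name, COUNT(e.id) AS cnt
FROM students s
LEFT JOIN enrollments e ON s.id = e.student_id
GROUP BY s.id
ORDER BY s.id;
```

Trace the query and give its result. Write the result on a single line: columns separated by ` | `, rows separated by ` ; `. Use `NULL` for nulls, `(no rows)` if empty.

Sol | 3 ; Owen | 1 ; Priya | 6

LEFT JOIN keeps every students row; unmatched ones get NULL for enrollments columns.
Group by students.id and compute COUNT(e.id). COUNT(col) of an all-NULL group is 0.
  3: ids {11, 12, 16} → COUNT(e.id)=3
  7: ids {23} → COUNT(e.id)=1
  8: ids {1, 15, 21, 22, 26, 30} → COUNT(e.id)=6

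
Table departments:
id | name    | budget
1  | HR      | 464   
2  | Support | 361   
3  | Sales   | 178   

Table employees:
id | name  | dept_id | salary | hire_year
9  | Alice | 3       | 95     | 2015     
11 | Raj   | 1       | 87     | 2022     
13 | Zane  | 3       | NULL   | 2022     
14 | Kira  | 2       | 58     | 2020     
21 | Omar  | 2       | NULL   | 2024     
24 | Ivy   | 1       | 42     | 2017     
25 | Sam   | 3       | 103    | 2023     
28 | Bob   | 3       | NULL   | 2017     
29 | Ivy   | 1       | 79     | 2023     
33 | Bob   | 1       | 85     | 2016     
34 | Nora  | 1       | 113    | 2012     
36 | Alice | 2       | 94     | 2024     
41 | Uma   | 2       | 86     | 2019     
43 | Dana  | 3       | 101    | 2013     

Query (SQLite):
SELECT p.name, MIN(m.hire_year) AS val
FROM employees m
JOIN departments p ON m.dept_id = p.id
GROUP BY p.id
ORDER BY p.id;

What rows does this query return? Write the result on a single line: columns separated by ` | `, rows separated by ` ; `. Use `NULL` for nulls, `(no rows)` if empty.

Join each employees row to its departments via dept_id.
Group joined rows by departments.id; compute MIN(m.hire_year) per group.
  1: ids {11, 24, 29, 33, 34} → MIN(m.hire_year)=2012
  2: ids {14, 21, 36, 41} → MIN(m.hire_year)=2019
  3: ids {9, 13, 25, 28, 43} → MIN(m.hire_year)=2013

HR | 2012 ; Support | 2019 ; Sales | 2013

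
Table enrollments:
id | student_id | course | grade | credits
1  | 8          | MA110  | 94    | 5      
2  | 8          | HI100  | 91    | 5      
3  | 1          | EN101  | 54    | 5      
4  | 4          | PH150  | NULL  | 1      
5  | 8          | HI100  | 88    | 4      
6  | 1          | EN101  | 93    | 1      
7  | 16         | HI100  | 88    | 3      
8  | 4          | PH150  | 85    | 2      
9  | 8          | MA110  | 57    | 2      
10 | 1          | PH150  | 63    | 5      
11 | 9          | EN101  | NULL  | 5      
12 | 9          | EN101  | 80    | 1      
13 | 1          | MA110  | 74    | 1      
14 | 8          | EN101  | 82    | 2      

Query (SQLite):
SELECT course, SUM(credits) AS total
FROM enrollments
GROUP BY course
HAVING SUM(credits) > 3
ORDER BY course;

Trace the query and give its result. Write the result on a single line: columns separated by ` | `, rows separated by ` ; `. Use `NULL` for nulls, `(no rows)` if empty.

Partition enrollments by course; compute SUM(credits) within each group.
HAVING: keep groups where SUM(credits) > 3.
  EN101: ids {3, 6, 11, 12, 14} → SUM(credits)=14
  HI100: ids {2, 5, 7} → SUM(credits)=12
  MA110: ids {1, 9, 13} → SUM(credits)=8
  PH150: ids {4, 8, 10} → SUM(credits)=8

EN101 | 14 ; HI100 | 12 ; MA110 | 8 ; PH150 | 8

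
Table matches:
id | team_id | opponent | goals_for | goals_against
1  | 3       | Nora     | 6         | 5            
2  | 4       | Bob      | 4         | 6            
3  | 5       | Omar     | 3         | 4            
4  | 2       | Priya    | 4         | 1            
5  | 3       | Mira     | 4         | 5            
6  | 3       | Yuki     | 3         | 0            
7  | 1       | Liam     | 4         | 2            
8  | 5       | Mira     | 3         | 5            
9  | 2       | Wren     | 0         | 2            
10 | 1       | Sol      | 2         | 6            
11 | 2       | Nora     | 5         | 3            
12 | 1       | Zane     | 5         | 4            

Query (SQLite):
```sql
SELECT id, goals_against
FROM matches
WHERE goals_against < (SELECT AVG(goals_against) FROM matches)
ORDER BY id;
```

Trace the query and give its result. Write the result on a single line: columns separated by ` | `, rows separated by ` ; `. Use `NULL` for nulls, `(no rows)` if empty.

Scalar subquery: AVG(goals_against) over all matches rows = 3.583333 (≈; comparison uses full precision).
Keep rows where goals_against < that value.

4 | 1 ; 6 | 0 ; 7 | 2 ; 9 | 2 ; 11 | 3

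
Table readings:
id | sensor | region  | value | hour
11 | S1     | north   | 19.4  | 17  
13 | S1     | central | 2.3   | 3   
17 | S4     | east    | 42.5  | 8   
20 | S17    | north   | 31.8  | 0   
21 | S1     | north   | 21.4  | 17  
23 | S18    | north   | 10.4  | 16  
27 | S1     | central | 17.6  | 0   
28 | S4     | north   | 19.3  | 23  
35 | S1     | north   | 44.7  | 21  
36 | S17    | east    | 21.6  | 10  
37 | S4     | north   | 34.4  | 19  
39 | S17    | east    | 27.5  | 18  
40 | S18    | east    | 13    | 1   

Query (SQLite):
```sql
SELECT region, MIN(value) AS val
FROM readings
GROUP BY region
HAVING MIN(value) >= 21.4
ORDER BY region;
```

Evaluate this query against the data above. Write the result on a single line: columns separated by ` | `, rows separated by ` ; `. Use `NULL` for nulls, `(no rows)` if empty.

Partition readings by region; compute MIN(value) within each group.
HAVING: keep groups where MIN(value) >= 21.4.
  central: ids {13, 27} → MIN(value)=2.3
  east: ids {17, 36, 39, 40} → MIN(value)=13
  north: ids {11, 20, 21, 23, 28, 35, 37} → MIN(value)=10.4

(no rows)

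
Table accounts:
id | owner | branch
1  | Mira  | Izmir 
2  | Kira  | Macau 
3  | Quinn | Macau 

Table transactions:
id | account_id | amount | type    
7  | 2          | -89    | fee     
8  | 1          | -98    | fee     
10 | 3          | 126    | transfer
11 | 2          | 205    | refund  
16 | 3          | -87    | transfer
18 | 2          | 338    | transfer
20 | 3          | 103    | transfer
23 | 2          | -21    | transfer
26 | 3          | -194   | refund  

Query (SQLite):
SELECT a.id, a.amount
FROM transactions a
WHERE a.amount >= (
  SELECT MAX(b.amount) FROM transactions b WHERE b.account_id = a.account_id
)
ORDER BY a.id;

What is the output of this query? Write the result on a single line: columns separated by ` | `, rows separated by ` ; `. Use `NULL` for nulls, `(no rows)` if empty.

For each transactions row a, compute MAX(amount) over rows sharing a.account_id.
Keep row a if a.amount >= that per-group MAX.
  account_id=1: MAX(amount) = -98
  account_id=2: MAX(amount) = 338
  account_id=3: MAX(amount) = 126

8 | -98 ; 10 | 126 ; 18 | 338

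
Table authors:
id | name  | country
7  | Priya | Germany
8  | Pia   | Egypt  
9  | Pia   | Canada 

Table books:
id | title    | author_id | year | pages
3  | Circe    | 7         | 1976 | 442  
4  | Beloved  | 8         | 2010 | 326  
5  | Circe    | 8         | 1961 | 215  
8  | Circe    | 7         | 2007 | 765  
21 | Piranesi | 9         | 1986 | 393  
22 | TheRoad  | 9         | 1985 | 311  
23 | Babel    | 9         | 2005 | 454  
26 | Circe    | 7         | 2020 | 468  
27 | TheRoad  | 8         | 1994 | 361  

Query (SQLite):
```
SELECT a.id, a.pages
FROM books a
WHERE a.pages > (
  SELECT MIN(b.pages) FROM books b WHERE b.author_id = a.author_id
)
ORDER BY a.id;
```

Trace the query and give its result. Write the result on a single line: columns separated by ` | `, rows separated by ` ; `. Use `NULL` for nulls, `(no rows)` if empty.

4 | 326 ; 8 | 765 ; 21 | 393 ; 23 | 454 ; 26 | 468 ; 27 | 361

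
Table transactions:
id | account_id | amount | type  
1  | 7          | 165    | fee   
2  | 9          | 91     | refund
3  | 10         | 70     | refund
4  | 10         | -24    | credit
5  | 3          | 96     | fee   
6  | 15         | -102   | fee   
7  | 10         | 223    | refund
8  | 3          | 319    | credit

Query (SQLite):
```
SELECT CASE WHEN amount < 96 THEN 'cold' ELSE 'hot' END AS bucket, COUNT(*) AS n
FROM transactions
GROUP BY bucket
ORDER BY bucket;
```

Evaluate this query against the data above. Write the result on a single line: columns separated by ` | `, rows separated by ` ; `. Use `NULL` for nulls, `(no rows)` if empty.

Bucket rows by amount < 96 → 'cold' else 'hot'; count each bucket.

cold | 4 ; hot | 4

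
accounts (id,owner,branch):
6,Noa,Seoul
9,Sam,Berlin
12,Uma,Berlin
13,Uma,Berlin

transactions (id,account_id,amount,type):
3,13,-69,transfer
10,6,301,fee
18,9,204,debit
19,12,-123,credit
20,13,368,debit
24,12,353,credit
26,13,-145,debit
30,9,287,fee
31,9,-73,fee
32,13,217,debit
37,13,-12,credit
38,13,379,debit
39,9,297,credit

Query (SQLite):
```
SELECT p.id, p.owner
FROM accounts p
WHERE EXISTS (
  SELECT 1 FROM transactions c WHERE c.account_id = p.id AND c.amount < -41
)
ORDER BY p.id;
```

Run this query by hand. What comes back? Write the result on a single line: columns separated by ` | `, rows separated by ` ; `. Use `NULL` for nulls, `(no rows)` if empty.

For each accounts row, check whether any transactions with matching account_id has amount < -41.
Keep rows where that is true.

9 | Sam ; 12 | Uma ; 13 | Uma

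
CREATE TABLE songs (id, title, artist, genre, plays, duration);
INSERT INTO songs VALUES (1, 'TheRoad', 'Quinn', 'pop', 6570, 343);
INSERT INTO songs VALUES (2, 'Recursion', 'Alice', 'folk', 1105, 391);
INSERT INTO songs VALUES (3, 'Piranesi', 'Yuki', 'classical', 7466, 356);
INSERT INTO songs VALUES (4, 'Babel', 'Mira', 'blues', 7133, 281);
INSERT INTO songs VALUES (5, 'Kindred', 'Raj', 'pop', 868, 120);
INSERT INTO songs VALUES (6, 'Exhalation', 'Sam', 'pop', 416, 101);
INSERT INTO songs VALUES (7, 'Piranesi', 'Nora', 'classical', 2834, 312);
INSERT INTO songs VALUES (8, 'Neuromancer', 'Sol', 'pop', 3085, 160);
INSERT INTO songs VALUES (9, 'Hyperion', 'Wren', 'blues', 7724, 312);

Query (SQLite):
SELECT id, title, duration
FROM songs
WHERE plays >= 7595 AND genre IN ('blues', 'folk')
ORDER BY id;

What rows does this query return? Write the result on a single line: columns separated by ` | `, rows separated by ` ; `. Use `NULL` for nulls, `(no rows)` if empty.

plays >= 7595: ids {9}
genre IN ('blues', 'folk'): ids {2, 4, 9}
Combine with AND.

9 | Hyperion | 312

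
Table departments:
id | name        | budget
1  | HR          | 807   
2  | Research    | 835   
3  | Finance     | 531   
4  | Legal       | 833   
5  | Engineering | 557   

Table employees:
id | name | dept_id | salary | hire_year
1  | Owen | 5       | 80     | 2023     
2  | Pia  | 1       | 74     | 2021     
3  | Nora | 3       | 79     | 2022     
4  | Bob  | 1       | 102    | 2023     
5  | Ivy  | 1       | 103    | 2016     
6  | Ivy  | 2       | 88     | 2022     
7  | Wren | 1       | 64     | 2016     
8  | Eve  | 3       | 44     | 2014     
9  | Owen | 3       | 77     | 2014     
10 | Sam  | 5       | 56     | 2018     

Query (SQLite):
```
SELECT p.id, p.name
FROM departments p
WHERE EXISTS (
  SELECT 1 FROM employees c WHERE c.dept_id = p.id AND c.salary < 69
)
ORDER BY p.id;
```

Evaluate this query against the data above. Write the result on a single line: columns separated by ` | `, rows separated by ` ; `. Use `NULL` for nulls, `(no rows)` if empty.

1 | HR ; 3 | Finance ; 5 | Engineering

For each departments row, check whether any employees with matching dept_id has salary < 69.
Keep rows where that is true.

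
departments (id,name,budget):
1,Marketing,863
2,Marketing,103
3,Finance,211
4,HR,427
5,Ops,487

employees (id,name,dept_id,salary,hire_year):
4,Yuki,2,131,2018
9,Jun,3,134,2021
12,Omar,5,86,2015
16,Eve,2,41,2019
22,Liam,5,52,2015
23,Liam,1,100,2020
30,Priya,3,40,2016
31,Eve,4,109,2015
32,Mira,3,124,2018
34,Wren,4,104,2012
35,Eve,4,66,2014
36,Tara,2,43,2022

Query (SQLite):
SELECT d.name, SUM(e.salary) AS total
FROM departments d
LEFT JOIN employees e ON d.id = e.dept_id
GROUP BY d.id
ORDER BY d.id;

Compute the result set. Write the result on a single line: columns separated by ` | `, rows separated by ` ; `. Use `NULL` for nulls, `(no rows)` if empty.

Marketing | 100 ; Marketing | 215 ; Finance | 298 ; HR | 279 ; Ops | 138

LEFT JOIN keeps every departments row; unmatched ones get NULL for employees columns.
Group by departments.id and compute SUM(e.salary). SUM over an all-NULL group is NULL.
  1: ids {23} → SUM(e.salary)=100
  2: ids {4, 16, 36} → SUM(e.salary)=215
  3: ids {9, 30, 32} → SUM(e.salary)=298
  4: ids {31, 34, 35} → SUM(e.salary)=279
  5: ids {12, 22} → SUM(e.salary)=138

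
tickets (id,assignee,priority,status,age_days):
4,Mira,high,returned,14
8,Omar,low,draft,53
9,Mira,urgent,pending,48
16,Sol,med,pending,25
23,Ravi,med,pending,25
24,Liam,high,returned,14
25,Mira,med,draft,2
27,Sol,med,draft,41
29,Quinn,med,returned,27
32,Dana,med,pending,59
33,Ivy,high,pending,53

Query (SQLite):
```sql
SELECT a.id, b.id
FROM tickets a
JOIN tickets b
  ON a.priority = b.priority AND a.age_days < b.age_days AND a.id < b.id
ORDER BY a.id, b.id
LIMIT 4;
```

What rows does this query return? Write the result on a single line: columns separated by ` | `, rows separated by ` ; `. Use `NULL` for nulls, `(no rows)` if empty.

Pairs (a,b) with same priority, a.age_days < b.age_days, a.id < b.id.
priority groups: high:{4,24,33} low:{8} med:{16,23,25,27,29,32} urgent:{9}
Ordered by (a.id, b.id); first 4.

4 | 33 ; 16 | 27 ; 16 | 29 ; 16 | 32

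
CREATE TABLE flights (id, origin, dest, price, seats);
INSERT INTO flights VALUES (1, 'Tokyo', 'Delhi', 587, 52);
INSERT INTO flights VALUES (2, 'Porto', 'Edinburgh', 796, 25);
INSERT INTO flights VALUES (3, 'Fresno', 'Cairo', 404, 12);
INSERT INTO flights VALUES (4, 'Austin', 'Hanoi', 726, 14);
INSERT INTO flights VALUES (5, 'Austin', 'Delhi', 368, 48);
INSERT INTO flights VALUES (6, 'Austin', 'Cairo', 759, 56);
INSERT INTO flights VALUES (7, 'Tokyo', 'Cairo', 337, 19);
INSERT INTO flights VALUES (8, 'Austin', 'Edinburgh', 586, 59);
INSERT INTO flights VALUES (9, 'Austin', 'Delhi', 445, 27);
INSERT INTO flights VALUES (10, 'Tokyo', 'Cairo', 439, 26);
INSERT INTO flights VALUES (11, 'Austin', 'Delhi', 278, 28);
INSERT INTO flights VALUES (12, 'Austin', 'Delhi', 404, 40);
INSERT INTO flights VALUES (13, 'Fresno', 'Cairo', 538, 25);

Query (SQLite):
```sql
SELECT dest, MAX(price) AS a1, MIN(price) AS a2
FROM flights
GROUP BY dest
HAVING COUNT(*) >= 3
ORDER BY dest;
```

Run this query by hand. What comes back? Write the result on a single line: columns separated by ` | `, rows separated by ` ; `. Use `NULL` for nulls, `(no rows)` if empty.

Cairo | 759 | 337 ; Delhi | 587 | 278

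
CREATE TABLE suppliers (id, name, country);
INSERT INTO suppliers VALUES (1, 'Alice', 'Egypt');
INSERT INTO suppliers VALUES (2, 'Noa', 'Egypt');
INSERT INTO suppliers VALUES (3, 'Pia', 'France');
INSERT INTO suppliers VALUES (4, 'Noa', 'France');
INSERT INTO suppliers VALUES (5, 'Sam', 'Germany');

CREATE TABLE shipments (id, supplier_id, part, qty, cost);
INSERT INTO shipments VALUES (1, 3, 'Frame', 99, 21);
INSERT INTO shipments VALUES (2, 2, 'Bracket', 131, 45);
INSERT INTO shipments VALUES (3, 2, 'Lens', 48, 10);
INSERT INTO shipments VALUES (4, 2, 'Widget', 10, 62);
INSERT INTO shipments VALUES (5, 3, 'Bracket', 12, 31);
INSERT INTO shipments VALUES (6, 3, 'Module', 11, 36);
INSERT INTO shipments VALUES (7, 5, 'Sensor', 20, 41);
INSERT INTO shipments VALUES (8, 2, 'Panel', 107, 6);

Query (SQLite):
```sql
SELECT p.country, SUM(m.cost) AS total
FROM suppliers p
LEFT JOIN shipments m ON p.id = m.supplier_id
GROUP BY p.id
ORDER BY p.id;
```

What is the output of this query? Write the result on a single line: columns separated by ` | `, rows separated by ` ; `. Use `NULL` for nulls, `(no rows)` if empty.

LEFT JOIN keeps every suppliers row; unmatched ones get NULL for shipments columns.
Group by suppliers.id and compute SUM(m.cost). SUM over an all-NULL group is NULL.
  1: ids {—} → SUM(m.cost)=NULL
  2: ids {2, 3, 4, 8} → SUM(m.cost)=123
  3: ids {1, 5, 6} → SUM(m.cost)=88
  4: ids {—} → SUM(m.cost)=NULL
  5: ids {7} → SUM(m.cost)=41

Egypt | NULL ; Egypt | 123 ; France | 88 ; France | NULL ; Germany | 41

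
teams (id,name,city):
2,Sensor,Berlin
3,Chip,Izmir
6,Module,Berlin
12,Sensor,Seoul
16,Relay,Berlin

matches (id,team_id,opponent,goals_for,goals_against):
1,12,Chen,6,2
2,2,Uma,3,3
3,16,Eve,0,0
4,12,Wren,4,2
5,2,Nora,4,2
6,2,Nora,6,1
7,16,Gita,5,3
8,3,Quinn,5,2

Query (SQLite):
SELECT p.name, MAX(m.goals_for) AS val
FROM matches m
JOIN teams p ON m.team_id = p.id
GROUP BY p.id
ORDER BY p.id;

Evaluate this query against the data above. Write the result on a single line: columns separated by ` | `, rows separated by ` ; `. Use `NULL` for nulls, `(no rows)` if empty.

Join each matches row to its teams via team_id.
Group joined rows by teams.id; compute MAX(m.goals_for) per group.
  2: ids {2, 5, 6} → MAX(m.goals_for)=6
  3: ids {8} → MAX(m.goals_for)=5
  12: ids {1, 4} → MAX(m.goals_for)=6
  16: ids {3, 7} → MAX(m.goals_for)=5

Sensor | 6 ; Chip | 5 ; Sensor | 6 ; Relay | 5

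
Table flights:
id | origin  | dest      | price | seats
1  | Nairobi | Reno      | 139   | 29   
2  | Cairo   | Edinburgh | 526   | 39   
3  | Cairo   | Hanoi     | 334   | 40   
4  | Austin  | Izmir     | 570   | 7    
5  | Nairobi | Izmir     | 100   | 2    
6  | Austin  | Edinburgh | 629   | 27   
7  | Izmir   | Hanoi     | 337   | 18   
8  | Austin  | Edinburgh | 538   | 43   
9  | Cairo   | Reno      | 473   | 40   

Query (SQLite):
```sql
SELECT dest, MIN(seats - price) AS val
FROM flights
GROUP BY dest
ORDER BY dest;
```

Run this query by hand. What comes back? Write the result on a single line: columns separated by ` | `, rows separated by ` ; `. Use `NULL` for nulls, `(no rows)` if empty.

For each row compute seats - price.
Group by dest; take MIN of the expression per group.
  Edinburgh: ids {2, 6, 8} → MIN(seats - price)=-602
  Hanoi: ids {3, 7} → MIN(seats - price)=-319
  Izmir: ids {4, 5} → MIN(seats - price)=-563
  Reno: ids {1, 9} → MIN(seats - price)=-433

Edinburgh | -602 ; Hanoi | -319 ; Izmir | -563 ; Reno | -433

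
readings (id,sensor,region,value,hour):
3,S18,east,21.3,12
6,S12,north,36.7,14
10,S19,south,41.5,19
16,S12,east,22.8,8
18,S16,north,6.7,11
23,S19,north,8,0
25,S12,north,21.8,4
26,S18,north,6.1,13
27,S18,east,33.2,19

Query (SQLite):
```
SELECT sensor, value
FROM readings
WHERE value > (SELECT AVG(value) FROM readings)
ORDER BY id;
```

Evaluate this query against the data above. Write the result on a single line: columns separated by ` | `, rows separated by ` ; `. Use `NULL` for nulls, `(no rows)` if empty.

Scalar subquery: AVG(value) over all readings rows = 22.011111 (≈; comparison uses full precision).
Keep rows where value > that value.

S12 | 36.7 ; S19 | 41.5 ; S12 | 22.8 ; S18 | 33.2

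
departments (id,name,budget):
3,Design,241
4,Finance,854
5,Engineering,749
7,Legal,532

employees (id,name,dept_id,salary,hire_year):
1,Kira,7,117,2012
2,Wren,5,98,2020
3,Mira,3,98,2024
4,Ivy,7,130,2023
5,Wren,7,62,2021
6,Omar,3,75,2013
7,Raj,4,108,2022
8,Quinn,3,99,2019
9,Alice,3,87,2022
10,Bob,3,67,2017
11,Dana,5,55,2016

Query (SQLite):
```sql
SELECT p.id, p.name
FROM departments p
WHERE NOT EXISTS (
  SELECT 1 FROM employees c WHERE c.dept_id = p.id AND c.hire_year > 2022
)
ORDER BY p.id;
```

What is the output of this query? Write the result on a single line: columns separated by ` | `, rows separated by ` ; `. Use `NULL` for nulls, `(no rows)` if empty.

For each departments row, check whether any employees with matching dept_id has hire_year > 2022.
Keep rows where that is false.

4 | Finance ; 5 | Engineering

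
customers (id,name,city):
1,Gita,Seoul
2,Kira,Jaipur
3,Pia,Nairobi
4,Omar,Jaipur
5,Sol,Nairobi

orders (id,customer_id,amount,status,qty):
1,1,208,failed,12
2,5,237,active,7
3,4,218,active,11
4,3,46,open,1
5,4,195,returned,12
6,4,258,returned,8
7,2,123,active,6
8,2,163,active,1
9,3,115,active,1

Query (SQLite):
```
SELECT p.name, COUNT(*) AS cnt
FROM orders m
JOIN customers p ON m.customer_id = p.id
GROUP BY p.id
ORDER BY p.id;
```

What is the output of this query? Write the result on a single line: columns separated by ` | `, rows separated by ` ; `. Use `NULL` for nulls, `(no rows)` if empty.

Join each orders row to its customers via customer_id.
Group joined rows by customers.id; compute COUNT(*) per group.
  1: ids {1} → COUNT(*)=1
  2: ids {7, 8} → COUNT(*)=2
  3: ids {4, 9} → COUNT(*)=2
  4: ids {3, 5, 6} → COUNT(*)=3
  5: ids {2} → COUNT(*)=1

Gita | 1 ; Kira | 2 ; Pia | 2 ; Omar | 3 ; Sol | 1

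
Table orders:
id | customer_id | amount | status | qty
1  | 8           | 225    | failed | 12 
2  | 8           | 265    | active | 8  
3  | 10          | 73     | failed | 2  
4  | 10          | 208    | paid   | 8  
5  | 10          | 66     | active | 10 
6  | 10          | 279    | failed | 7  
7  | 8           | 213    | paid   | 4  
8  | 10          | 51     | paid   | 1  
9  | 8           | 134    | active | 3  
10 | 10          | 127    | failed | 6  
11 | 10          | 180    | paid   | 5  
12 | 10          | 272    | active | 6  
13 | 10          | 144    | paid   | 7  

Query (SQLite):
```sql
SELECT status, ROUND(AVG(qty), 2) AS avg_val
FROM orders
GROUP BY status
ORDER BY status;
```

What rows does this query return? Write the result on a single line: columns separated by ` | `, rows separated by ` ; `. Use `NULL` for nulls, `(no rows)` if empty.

Partition orders by status; compute ROUND(AVG(qty), 2) within each group.
  active: ids {2, 5, 9, 12} → ROUND(AVG(qty), 2)=6.75
  failed: ids {1, 3, 6, 10} → ROUND(AVG(qty), 2)=6.75
  paid: ids {4, 7, 8, 11, 13} → ROUND(AVG(qty), 2)=5

active | 6.75 ; failed | 6.75 ; paid | 5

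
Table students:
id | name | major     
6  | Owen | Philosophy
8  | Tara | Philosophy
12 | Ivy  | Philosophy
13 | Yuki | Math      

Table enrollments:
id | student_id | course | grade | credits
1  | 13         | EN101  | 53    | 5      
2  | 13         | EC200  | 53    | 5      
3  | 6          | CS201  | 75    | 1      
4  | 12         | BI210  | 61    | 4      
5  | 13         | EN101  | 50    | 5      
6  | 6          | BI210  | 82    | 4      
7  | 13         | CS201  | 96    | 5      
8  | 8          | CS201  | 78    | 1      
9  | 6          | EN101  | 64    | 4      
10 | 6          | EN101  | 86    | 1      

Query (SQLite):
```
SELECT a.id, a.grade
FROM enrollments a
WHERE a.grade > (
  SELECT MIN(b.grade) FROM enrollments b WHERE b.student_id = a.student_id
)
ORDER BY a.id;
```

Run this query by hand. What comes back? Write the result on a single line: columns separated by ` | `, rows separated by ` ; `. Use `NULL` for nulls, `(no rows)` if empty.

1 | 53 ; 2 | 53 ; 3 | 75 ; 6 | 82 ; 7 | 96 ; 10 | 86

For each enrollments row a, compute MIN(grade) over rows sharing a.student_id.
Keep row a if a.grade > that per-group MIN.
  student_id=6: MIN(grade) = 64
  student_id=8: MIN(grade) = 78
  student_id=12: MIN(grade) = 61
  student_id=13: MIN(grade) = 50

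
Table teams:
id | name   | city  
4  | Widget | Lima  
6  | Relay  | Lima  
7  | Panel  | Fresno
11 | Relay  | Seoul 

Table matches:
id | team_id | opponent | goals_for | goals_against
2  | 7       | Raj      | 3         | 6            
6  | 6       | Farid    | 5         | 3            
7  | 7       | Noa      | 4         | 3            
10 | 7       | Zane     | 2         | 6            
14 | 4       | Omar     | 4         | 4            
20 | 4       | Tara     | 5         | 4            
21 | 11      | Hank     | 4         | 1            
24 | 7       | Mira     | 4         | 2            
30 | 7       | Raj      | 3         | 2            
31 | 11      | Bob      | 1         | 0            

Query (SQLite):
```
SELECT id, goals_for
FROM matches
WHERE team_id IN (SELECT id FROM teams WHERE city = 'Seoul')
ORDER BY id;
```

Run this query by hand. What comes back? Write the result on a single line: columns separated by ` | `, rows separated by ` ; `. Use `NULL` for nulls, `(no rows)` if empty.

21 | 4 ; 31 | 1

Inner query: teams.id where city = 'Seoul'.
Outer: keep matches rows whose team_id is in that set.
Inner query → {11}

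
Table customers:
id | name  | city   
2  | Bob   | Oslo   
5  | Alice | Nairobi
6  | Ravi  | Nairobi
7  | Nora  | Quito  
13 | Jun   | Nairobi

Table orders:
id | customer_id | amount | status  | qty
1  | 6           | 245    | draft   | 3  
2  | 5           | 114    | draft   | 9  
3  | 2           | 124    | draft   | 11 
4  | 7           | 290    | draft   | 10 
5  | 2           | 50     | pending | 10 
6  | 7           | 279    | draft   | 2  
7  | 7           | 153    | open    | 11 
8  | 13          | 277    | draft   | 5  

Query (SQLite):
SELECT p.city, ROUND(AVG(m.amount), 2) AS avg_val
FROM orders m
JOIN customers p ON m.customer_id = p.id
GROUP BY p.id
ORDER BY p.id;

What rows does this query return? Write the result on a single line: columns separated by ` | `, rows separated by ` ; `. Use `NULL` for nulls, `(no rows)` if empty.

Join each orders row to its customers via customer_id.
Group joined rows by customers.id; compute ROUND(AVG(m.amount), 2) per group.
  2: ids {3, 5} → ROUND(AVG(m.amount), 2)=87
  5: ids {2} → ROUND(AVG(m.amount), 2)=114
  6: ids {1} → ROUND(AVG(m.amount), 2)=245
  7: ids {4, 6, 7} → ROUND(AVG(m.amount), 2)=240.67
  13: ids {8} → ROUND(AVG(m.amount), 2)=277

Oslo | 87 ; Nairobi | 114 ; Nairobi | 245 ; Quito | 240.67 ; Nairobi | 277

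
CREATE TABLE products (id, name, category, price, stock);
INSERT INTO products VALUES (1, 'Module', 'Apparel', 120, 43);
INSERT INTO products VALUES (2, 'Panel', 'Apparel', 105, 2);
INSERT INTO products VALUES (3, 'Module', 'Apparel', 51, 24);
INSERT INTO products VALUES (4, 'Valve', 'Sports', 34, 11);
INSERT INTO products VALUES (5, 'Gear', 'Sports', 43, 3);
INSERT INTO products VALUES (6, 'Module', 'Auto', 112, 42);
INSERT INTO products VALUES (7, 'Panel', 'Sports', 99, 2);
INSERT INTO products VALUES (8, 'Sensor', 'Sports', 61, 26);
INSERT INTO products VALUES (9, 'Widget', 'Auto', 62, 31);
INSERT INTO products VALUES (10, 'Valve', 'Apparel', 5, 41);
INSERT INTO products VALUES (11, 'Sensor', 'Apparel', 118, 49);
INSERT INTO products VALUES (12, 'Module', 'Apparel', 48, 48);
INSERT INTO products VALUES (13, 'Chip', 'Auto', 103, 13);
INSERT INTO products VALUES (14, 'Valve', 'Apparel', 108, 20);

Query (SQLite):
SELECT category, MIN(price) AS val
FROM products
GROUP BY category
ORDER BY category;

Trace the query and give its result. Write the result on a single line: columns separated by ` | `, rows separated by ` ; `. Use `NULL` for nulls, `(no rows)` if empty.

Apparel | 5 ; Auto | 62 ; Sports | 34

Partition products by category; compute MIN(price) within each group.
  Apparel: ids {1, 2, 3, 10, 11, 12, 14} → MIN(price)=5
  Auto: ids {6, 9, 13} → MIN(price)=62
  Sports: ids {4, 5, 7, 8} → MIN(price)=34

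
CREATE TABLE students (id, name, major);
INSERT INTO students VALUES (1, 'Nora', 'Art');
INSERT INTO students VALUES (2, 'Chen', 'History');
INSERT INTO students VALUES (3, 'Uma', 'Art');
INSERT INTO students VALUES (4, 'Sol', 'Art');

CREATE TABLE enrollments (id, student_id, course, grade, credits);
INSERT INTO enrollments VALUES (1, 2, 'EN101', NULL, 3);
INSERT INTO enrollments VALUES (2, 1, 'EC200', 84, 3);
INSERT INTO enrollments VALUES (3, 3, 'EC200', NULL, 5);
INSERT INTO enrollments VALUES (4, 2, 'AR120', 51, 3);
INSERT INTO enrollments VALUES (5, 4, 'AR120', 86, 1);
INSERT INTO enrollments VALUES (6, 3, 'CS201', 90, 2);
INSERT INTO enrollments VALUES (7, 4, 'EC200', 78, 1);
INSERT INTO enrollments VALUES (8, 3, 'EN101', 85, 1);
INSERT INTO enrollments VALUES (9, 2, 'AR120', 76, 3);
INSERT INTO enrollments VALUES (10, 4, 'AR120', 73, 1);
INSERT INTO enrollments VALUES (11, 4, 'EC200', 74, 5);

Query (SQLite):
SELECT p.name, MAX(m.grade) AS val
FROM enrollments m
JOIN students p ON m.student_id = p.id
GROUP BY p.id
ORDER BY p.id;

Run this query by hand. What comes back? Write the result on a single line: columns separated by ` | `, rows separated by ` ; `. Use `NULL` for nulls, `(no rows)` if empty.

Join each enrollments row to its students via student_id.
Group joined rows by students.id; compute MAX(m.grade) per group.
  1: ids {2} → MAX(m.grade)=84
  2: ids {1, 4, 9} → MAX(m.grade)=76
  3: ids {3, 6, 8} → MAX(m.grade)=90
  4: ids {5, 7, 10, 11} → MAX(m.grade)=86

Nora | 84 ; Chen | 76 ; Uma | 90 ; Sol | 86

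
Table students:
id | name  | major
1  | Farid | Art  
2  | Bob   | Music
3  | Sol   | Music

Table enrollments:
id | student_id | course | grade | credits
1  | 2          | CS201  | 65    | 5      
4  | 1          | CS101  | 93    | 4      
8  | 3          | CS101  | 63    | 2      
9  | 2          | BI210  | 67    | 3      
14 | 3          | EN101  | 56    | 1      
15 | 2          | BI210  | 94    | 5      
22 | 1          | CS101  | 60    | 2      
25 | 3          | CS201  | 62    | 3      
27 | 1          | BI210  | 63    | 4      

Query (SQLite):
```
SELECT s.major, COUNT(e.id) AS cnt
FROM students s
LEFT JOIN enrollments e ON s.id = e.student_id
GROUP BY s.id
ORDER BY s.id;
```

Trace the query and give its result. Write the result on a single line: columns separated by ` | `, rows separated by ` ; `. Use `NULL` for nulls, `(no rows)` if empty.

Art | 3 ; Music | 3 ; Music | 3

LEFT JOIN keeps every students row; unmatched ones get NULL for enrollments columns.
Group by students.id and compute COUNT(e.id). COUNT(col) of an all-NULL group is 0.
  1: ids {4, 22, 27} → COUNT(e.id)=3
  2: ids {1, 9, 15} → COUNT(e.id)=3
  3: ids {8, 14, 25} → COUNT(e.id)=3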